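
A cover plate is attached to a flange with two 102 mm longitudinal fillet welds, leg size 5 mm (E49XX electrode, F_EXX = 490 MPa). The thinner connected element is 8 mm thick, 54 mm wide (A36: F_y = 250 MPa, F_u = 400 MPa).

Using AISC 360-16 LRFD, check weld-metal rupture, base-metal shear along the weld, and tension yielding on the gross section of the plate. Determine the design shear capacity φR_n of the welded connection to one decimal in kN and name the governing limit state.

97.2 kN (gross-section yield governs)

Weld metal: throat = 0.707×5 = 3.535 mm, L = 2×102 = 204 mm. φR_n = 0.75 × 0.6 × 490 × 3.535 × 204 = 159.0 kN.
Base metal shear (8 mm plate): yield φR_n = 1.0×0.6×250×8×204 = 244.8 kN; rupture φR_n = 0.75×0.6×400×8×204 = 293.8 kN; take 244.8 kN (yield).
Tension yield (gross): A_g = 54×8 = 432 mm². φR_n = 0.90 × 250 × 432 = 97.2 kN.
Governing: min(159.0, 244.8, 97.2) = 97.2 kN → gross-section yield.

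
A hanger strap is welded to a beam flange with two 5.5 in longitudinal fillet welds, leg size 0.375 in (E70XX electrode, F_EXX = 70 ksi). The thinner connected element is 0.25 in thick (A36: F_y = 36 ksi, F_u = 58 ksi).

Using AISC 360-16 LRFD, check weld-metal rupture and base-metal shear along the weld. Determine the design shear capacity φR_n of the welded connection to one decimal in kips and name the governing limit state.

Weld metal: throat = 0.707×0.375 = 0.26513 in, L = 2×5.5 = 11 in. φR_n = 0.75 × 0.6 × 70 × 0.26513 × 11 = 91.9 kips.
Base metal shear (0.25 in plate): yield φR_n = 1.0×0.6×36×0.25×11 = 59.4 kips; rupture φR_n = 0.75×0.6×58×0.25×11 = 71.8 kips; take 59.4 kips (yield).
Governing: min(91.9, 59.4) = 59.4 kips → base-metal shear.

59.4 kips (base-metal shear governs)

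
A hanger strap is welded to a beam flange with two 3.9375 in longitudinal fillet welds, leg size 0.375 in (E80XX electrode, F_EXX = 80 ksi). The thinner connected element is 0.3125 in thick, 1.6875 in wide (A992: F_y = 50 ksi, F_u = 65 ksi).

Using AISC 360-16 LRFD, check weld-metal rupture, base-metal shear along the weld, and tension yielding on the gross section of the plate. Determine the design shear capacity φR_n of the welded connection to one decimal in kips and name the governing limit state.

23.7 kips (gross-section yield governs)

Weld metal: throat = 0.707×0.375 = 0.26513 in, L = 2×3.9375 = 7.875 in. φR_n = 0.75 × 0.6 × 80 × 0.26513 × 7.875 = 75.2 kips.
Base metal shear (0.3125 in plate): yield φR_n = 1.0×0.6×50×0.3125×7.875 = 73.8 kips; rupture φR_n = 0.75×0.6×65×0.3125×7.875 = 72.0 kips; take 72.0 kips (rupture).
Tension yield (gross): A_g = 1.6875×0.3125 = 0.52734 in². φR_n = 0.90 × 50 × 0.52734 = 23.7 kips.
Governing: min(75.2, 72.0, 23.7) = 23.7 kips → gross-section yield.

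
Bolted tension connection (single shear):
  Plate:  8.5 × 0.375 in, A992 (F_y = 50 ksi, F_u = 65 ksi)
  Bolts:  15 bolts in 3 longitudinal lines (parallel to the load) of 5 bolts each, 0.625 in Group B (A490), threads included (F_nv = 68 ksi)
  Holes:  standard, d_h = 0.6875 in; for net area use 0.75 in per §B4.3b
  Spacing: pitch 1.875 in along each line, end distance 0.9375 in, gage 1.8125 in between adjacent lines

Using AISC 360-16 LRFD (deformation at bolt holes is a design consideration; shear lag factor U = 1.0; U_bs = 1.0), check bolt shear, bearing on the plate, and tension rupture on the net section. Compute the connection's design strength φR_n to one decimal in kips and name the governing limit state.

114.3 kips (net-section rupture governs)

Bolt shear: A_b = π(0.625)²/4 = 0.3068 in². φR_n = 0.75 × 68 × 0.3068 × 15 × 1 = 234.7 kips.
Bearing (0.375 in plate, F_u = 65 ksi): end bolts L_c = 0.9375 − 0.6875/2 = 0.59375, R_n = min(1.2×0.59375×0.375×65, 2.4×0.625×0.375×65) = 17.367 kips/bolt; interior L_c = 1.875 − 0.6875 = 1.1875, R_n = 34.734 kips/bolt. φR_n = 0.75 × (3×17.367 + 12×34.734) = 351.7 kips.
Tension rupture (net): A_n = (8.5 − 3×0.75)×0.375 = 2.3438 in² (U = 1.0, A_e = A_n). φR_n = 0.75 × 65 × 2.3438 = 114.3 kips.
Governing: min(234.7, 351.7, 114.3) = 114.3 kips → net-section rupture.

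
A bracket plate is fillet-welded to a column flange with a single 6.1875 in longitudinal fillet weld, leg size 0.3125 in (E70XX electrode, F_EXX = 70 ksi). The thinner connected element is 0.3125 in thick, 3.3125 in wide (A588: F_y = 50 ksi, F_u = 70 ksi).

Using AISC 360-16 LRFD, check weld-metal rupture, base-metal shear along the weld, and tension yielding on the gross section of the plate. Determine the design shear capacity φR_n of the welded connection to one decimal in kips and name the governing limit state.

43.1 kips (weld metal governs)

Weld metal: throat = 0.707×0.3125 = 0.22094 in, L = 6.1875 in. φR_n = 0.75 × 0.6 × 70 × 0.22094 × 6.1875 = 43.1 kips.
Base metal shear (0.3125 in plate): yield φR_n = 1.0×0.6×50×0.3125×6.1875 = 58.0 kips; rupture φR_n = 0.75×0.6×70×0.3125×6.1875 = 60.9 kips; take 58.0 kips (yield).
Tension yield (gross): A_g = 3.3125×0.3125 = 1.0352 in². φR_n = 0.90 × 50 × 1.0352 = 46.6 kips.
Governing: min(43.1, 58.0, 46.6) = 43.1 kips → weld metal.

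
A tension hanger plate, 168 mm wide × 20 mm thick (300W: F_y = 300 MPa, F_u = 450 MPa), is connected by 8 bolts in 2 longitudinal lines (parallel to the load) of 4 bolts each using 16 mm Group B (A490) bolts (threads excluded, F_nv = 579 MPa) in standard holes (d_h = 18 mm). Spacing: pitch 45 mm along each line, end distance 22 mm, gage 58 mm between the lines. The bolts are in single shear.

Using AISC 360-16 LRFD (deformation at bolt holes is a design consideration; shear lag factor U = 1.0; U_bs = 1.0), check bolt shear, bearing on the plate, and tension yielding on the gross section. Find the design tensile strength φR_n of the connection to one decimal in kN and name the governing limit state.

698.5 kN (bolt shear governs)

Bolt shear: A_b = π(16)²/4 = 201.06 mm². φR_n = 0.75 × 579 × 201.06 × 8 × 1 = 698.5 kN.
Bearing (20 mm plate, F_u = 450 MPa): end bolts L_c = 22 − 18/2 = 13, R_n = min(1.2×13×20×450, 2.4×16×20×450) = 140.4 kN/bolt; interior L_c = 45 − 18 = 27, R_n = 291.6 kN/bolt. φR_n = 0.75 × (2×140.4 + 6×291.6) = 1522.8 kN.
Tension yield (gross): A_g = 168×20 = 3360 mm². φR_n = 0.90 × 300 × 3360 = 907.2 kN.
Governing: min(698.5, 1522.8, 907.2) = 698.5 kN → bolt shear.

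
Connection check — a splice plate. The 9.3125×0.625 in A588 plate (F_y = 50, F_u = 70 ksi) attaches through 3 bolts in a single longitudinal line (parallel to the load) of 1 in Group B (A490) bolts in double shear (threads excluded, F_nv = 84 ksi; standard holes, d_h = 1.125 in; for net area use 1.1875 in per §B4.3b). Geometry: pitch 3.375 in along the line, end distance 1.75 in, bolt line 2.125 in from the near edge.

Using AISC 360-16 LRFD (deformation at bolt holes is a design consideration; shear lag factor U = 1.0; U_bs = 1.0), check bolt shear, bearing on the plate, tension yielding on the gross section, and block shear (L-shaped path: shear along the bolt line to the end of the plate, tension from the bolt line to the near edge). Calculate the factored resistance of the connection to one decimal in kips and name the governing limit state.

159.1 kips (block shear governs)

Bolt shear: A_b = π(1)²/4 = 0.7854 in². φR_n = 0.75 × 84 × 0.7854 × 3 × 2 = 296.9 kips.
Bearing (0.625 in plate, F_u = 70 ksi): end bolts L_c = 1.75 − 1.125/2 = 1.1875, R_n = min(1.2×1.1875×0.625×70, 2.4×1×0.625×70) = 62.344 kips/bolt; interior L_c = 3.375 − 1.125 = 2.25, R_n = 105 kips/bolt. φR_n = 0.75 × (1×62.344 + 2×105) = 204.3 kips.
Tension yield (gross): A_g = 9.3125×0.625 = 5.8203 in². φR_n = 0.90 × 50 × 5.8203 = 261.9 kips.
Block shear: shear path 1×[1.75+2×3.375] = 1×8.5 in, A_gv = 5.3125, A_nv = 1×(8.5 − 2.5×1.1875)×0.625 = 3.457 in²; tension to near edge: (2.125 − 0.5×1.1875)×0.625 = 0.95703 in². R_n = min(0.6×70×3.457, 0.6×50×5.3125) + 1.0×70×0.95703 = min(145.19, 159.38) + 66.992 = 212.18 kips. φR_n = 0.75 × 212.18 = 159.1 kips.
Governing: min(296.9, 204.3, 261.9, 159.1) = 159.1 kips → block shear.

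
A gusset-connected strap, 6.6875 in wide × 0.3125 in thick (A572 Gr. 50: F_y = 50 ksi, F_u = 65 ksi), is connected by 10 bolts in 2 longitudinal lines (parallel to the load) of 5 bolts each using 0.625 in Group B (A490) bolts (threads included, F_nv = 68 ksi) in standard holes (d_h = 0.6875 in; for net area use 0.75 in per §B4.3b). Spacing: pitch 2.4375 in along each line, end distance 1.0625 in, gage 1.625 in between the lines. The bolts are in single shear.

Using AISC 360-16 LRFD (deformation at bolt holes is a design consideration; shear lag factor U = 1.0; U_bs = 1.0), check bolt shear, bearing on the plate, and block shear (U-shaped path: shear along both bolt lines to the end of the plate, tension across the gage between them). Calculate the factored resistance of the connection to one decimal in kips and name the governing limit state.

149.3 kips (block shear governs)

Bolt shear: A_b = π(0.625)²/4 = 0.3068 in². φR_n = 0.75 × 68 × 0.3068 × 10 × 1 = 156.5 kips.
Bearing (0.3125 in plate, F_u = 65 ksi): end bolts L_c = 1.0625 − 0.6875/2 = 0.71875, R_n = min(1.2×0.71875×0.3125×65, 2.4×0.625×0.3125×65) = 17.52 kips/bolt; interior L_c = 2.4375 − 0.6875 = 1.75, R_n = 30.469 kips/bolt. φR_n = 0.75 × (2×17.52 + 8×30.469) = 209.1 kips.
Block shear: shear path 2×[1.0625+4×2.4375] = 2×10.8125 in, A_gv = 6.7578, A_nv = 2×(10.8125 − 4.5×0.75)×0.3125 = 4.6484 in²; tension across gage: (1.625 − 1×0.75)×0.3125 = 0.27344 in². R_n = min(0.6×65×4.6484, 0.6×50×6.7578) + 1.0×65×0.27344 = min(181.29, 202.73) + 17.774 = 199.06 kips. φR_n = 0.75 × 199.06 = 149.3 kips.
Governing: min(156.5, 209.1, 149.3) = 149.3 kips → block shear.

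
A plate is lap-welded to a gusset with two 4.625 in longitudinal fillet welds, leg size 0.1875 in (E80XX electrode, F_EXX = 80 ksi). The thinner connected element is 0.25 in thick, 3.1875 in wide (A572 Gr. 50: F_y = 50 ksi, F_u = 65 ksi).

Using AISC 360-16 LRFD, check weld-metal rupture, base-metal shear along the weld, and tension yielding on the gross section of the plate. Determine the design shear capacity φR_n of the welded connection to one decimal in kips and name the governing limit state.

Weld metal: throat = 0.707×0.1875 = 0.13256 in, L = 2×4.625 = 9.25 in. φR_n = 0.75 × 0.6 × 80 × 0.13256 × 9.25 = 44.1 kips.
Base metal shear (0.25 in plate): yield φR_n = 1.0×0.6×50×0.25×9.25 = 69.4 kips; rupture φR_n = 0.75×0.6×65×0.25×9.25 = 67.6 kips; take 67.6 kips (rupture).
Tension yield (gross): A_g = 3.1875×0.25 = 0.79688 in². φR_n = 0.90 × 50 × 0.79688 = 35.9 kips.
Governing: min(44.1, 67.6, 35.9) = 35.9 kips → gross-section yield.

35.9 kips (gross-section yield governs)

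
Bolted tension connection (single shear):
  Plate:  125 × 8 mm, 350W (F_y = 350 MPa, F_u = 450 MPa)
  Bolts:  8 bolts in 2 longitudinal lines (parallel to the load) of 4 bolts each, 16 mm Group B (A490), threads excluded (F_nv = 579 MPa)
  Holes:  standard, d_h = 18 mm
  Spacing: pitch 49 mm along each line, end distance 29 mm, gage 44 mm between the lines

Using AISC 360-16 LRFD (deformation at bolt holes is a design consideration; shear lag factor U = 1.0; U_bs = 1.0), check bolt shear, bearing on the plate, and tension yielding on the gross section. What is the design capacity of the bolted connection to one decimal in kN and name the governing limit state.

Bolt shear: A_b = π(16)²/4 = 201.06 mm². φR_n = 0.75 × 579 × 201.06 × 8 × 1 = 698.5 kN.
Bearing (8 mm plate, F_u = 450 MPa): end bolts L_c = 29 − 18/2 = 20, R_n = min(1.2×20×8×450, 2.4×16×8×450) = 86.4 kN/bolt; interior L_c = 49 − 18 = 31, R_n = 133.92 kN/bolt. φR_n = 0.75 × (2×86.4 + 6×133.92) = 732.2 kN.
Tension yield (gross): A_g = 125×8 = 1000 mm². φR_n = 0.90 × 350 × 1000 = 315.0 kN.
Governing: min(698.5, 732.2, 315.0) = 315.0 kN → gross-section yield.

315.0 kN (gross-section yield governs)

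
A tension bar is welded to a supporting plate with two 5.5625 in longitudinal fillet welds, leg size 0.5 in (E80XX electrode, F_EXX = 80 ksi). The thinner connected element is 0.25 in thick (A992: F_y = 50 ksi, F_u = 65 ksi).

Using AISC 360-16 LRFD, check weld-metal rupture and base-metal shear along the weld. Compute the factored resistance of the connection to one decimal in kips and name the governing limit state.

81.4 kips (base-metal shear governs)

Weld metal: throat = 0.707×0.5 = 0.3535 in, L = 2×5.5625 = 11.125 in. φR_n = 0.75 × 0.6 × 80 × 0.3535 × 11.125 = 141.6 kips.
Base metal shear (0.25 in plate): yield φR_n = 1.0×0.6×50×0.25×11.125 = 83.4 kips; rupture φR_n = 0.75×0.6×65×0.25×11.125 = 81.4 kips; take 81.4 kips (rupture).
Governing: min(141.6, 81.4) = 81.4 kips → base-metal shear.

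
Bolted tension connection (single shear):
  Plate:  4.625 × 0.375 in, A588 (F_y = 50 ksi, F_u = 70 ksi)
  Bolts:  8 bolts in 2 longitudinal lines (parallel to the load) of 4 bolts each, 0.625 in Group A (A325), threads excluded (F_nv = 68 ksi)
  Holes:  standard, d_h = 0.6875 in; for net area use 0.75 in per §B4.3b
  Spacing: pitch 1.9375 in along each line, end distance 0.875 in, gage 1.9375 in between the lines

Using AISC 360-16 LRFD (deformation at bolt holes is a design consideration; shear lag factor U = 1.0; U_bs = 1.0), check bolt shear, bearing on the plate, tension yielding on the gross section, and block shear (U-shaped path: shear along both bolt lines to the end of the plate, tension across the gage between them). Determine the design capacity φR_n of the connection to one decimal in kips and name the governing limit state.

Bolt shear: A_b = π(0.625)²/4 = 0.3068 in². φR_n = 0.75 × 68 × 0.3068 × 8 × 1 = 125.2 kips.
Bearing (0.375 in plate, F_u = 70 ksi): end bolts L_c = 0.875 − 0.6875/2 = 0.53125, R_n = min(1.2×0.53125×0.375×70, 2.4×0.625×0.375×70) = 16.734 kips/bolt; interior L_c = 1.9375 − 0.6875 = 1.25, R_n = 39.375 kips/bolt. φR_n = 0.75 × (2×16.734 + 6×39.375) = 202.3 kips.
Tension yield (gross): A_g = 4.625×0.375 = 1.7344 in². φR_n = 0.90 × 50 × 1.7344 = 78.0 kips.
Block shear: shear path 2×[0.875+3×1.9375] = 2×6.6875 in, A_gv = 5.0156, A_nv = 2×(6.6875 − 3.5×0.75)×0.375 = 3.0469 in²; tension across gage: (1.9375 − 1×0.75)×0.375 = 0.44531 in². R_n = min(0.6×70×3.0469, 0.6×50×5.0156) + 1.0×70×0.44531 = min(127.97, 150.47) + 31.172 = 159.14 kips. φR_n = 0.75 × 159.14 = 119.4 kips.
Governing: min(125.2, 202.3, 78.0, 119.4) = 78.0 kips → gross-section yield.

78.0 kips (gross-section yield governs)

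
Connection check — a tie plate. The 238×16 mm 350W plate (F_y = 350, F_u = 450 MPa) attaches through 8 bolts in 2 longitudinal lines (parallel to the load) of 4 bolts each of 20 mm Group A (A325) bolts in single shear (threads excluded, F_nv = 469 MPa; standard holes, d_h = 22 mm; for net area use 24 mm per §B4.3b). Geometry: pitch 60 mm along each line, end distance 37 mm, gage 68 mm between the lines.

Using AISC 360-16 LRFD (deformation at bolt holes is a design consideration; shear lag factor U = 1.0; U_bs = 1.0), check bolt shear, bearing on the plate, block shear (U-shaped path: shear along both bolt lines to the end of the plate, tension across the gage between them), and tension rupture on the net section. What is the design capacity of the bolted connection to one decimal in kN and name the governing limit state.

884.0 kN (bolt shear governs)

Bolt shear: A_b = π(20)²/4 = 314.16 mm². φR_n = 0.75 × 469 × 314.16 × 8 × 1 = 884.0 kN.
Bearing (16 mm plate, F_u = 450 MPa): end bolts L_c = 37 − 22/2 = 26, R_n = min(1.2×26×16×450, 2.4×20×16×450) = 224.64 kN/bolt; interior L_c = 60 − 22 = 38, R_n = 328.32 kN/bolt. φR_n = 0.75 × (2×224.64 + 6×328.32) = 1814.4 kN.
Block shear: shear path 2×[37+3×60] = 2×217 mm, A_gv = 6944, A_nv = 2×(217 − 3.5×24)×16 = 4256 mm²; tension across gage: (68 − 1×24)×16 = 704 mm². R_n = min(0.6×450×4256, 0.6×350×6944) + 1.0×450×704 = min(1149.1, 1458.2) + 316.8 = 1465.9 kN. φR_n = 0.75 × 1465.9 = 1099.4 kN.
Tension rupture (net): A_n = (238 − 2×24)×16 = 3040 mm² (U = 1.0, A_e = A_n). φR_n = 0.75 × 450 × 3040 = 1026.0 kN.
Governing: min(884.0, 1814.4, 1099.4, 1026.0) = 884.0 kN → bolt shear.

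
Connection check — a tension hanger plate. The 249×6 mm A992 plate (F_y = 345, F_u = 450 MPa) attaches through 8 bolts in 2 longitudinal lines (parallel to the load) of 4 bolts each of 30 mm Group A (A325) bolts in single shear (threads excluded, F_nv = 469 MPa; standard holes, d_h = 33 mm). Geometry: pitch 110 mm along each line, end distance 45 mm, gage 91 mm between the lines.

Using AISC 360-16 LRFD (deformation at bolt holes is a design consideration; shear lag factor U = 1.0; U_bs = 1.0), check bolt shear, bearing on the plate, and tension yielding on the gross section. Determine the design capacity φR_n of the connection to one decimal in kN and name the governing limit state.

463.9 kN (gross-section yield governs)

Bolt shear: A_b = π(30)²/4 = 706.86 mm². φR_n = 0.75 × 469 × 706.86 × 8 × 1 = 1989.1 kN.
Bearing (6 mm plate, F_u = 450 MPa): end bolts L_c = 45 − 33/2 = 28.5, R_n = min(1.2×28.5×6×450, 2.4×30×6×450) = 92.34 kN/bolt; interior L_c = 110 − 33 = 77, R_n = 194.4 kN/bolt. φR_n = 0.75 × (2×92.34 + 6×194.4) = 1013.3 kN.
Tension yield (gross): A_g = 249×6 = 1494 mm². φR_n = 0.90 × 345 × 1494 = 463.9 kN.
Governing: min(1989.1, 1013.3, 463.9) = 463.9 kN → gross-section yield.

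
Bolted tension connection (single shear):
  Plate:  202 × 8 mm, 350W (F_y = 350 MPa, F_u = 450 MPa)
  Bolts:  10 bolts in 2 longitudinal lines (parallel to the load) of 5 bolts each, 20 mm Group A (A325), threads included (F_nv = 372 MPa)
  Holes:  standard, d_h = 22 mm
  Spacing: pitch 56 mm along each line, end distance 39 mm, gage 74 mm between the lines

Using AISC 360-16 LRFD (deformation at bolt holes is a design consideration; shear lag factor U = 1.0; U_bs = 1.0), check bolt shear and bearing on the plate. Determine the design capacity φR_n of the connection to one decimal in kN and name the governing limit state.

Bolt shear: A_b = π(20)²/4 = 314.16 mm². φR_n = 0.75 × 372 × 314.16 × 10 × 1 = 876.5 kN.
Bearing (8 mm plate, F_u = 450 MPa): end bolts L_c = 39 − 22/2 = 28, R_n = min(1.2×28×8×450, 2.4×20×8×450) = 120.96 kN/bolt; interior L_c = 56 − 22 = 34, R_n = 146.88 kN/bolt. φR_n = 0.75 × (2×120.96 + 8×146.88) = 1062.7 kN.
Governing: min(876.5, 1062.7) = 876.5 kN → bolt shear.

876.5 kN (bolt shear governs)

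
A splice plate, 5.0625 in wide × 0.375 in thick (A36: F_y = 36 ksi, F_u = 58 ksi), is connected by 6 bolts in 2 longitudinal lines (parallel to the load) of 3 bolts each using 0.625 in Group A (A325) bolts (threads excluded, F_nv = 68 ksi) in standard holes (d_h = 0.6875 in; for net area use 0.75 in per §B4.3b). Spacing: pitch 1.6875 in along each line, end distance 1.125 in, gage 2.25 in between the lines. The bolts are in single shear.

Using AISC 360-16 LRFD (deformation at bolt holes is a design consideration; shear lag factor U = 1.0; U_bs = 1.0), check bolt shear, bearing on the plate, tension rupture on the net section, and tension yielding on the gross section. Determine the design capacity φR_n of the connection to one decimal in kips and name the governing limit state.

58.1 kips (net-section rupture governs)

Bolt shear: A_b = π(0.625)²/4 = 0.3068 in². φR_n = 0.75 × 68 × 0.3068 × 6 × 1 = 93.9 kips.
Bearing (0.375 in plate, F_u = 58 ksi): end bolts L_c = 1.125 − 0.6875/2 = 0.78125, R_n = min(1.2×0.78125×0.375×58, 2.4×0.625×0.375×58) = 20.391 kips/bolt; interior L_c = 1.6875 − 0.6875 = 1, R_n = 26.1 kips/bolt. φR_n = 0.75 × (2×20.391 + 4×26.1) = 108.9 kips.
Tension rupture (net): A_n = (5.0625 − 2×0.75)×0.375 = 1.3359 in² (U = 1.0, A_e = A_n). φR_n = 0.75 × 58 × 1.3359 = 58.1 kips.
Tension yield (gross): A_g = 5.0625×0.375 = 1.8984 in². φR_n = 0.90 × 36 × 1.8984 = 61.5 kips.
Governing: min(93.9, 108.9, 58.1, 61.5) = 58.1 kips → net-section rupture.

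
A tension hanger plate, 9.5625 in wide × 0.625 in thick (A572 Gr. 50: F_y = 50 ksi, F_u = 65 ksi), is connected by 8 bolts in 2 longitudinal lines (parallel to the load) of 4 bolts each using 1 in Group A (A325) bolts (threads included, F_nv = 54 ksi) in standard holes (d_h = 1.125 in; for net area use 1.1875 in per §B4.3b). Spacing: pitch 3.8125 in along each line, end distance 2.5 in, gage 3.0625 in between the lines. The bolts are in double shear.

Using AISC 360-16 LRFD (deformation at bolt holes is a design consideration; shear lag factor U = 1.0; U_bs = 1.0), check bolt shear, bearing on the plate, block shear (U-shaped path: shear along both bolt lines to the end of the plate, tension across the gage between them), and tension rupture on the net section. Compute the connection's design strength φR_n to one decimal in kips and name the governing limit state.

219.0 kips (net-section rupture governs)

Bolt shear: A_b = π(1)²/4 = 0.7854 in². φR_n = 0.75 × 54 × 0.7854 × 8 × 2 = 508.9 kips.
Bearing (0.625 in plate, F_u = 65 ksi): end bolts L_c = 2.5 − 1.125/2 = 1.9375, R_n = min(1.2×1.9375×0.625×65, 2.4×1×0.625×65) = 94.453 kips/bolt; interior L_c = 3.8125 − 1.125 = 2.6875, R_n = 97.5 kips/bolt. φR_n = 0.75 × (2×94.453 + 6×97.5) = 580.4 kips.
Block shear: shear path 2×[2.5+3×3.8125] = 2×13.9375 in, A_gv = 17.422, A_nv = 2×(13.9375 − 3.5×1.1875)×0.625 = 12.227 in²; tension across gage: (3.0625 − 1×1.1875)×0.625 = 1.1719 in². R_n = min(0.6×65×12.227, 0.6×50×17.422) + 1.0×65×1.1719 = min(476.85, 522.66) + 76.174 = 553.02 kips. φR_n = 0.75 × 553.02 = 414.8 kips.
Tension rupture (net): A_n = (9.5625 − 2×1.1875)×0.625 = 4.4922 in² (U = 1.0, A_e = A_n). φR_n = 0.75 × 65 × 4.4922 = 219.0 kips.
Governing: min(508.9, 580.4, 414.8, 219.0) = 219.0 kips → net-section rupture.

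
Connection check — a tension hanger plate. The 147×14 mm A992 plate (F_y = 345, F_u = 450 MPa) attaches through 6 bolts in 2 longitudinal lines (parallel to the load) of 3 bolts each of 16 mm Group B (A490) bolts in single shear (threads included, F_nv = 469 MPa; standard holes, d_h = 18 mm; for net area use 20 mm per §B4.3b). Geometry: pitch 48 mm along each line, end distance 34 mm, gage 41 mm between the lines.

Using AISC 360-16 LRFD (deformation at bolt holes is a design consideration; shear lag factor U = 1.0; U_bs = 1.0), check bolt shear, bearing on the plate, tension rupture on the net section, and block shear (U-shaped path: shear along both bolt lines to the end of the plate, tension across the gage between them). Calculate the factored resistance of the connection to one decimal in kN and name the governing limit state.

424.3 kN (bolt shear governs)

Bolt shear: A_b = π(16)²/4 = 201.06 mm². φR_n = 0.75 × 469 × 201.06 × 6 × 1 = 424.3 kN.
Bearing (14 mm plate, F_u = 450 MPa): end bolts L_c = 34 − 18/2 = 25, R_n = min(1.2×25×14×450, 2.4×16×14×450) = 189 kN/bolt; interior L_c = 48 − 18 = 30, R_n = 226.8 kN/bolt. φR_n = 0.75 × (2×189 + 4×226.8) = 963.9 kN.
Tension rupture (net): A_n = (147 − 2×20)×14 = 1498 mm² (U = 1.0, A_e = A_n). φR_n = 0.75 × 450 × 1498 = 505.6 kN.
Block shear: shear path 2×[34+2×48] = 2×130 mm, A_gv = 3640, A_nv = 2×(130 − 2.5×20)×14 = 2240 mm²; tension across gage: (41 − 1×20)×14 = 294 mm². R_n = min(0.6×450×2240, 0.6×345×3640) + 1.0×450×294 = min(604.8, 753.48) + 132.3 = 737.1 kN. φR_n = 0.75 × 737.1 = 552.8 kN.
Governing: min(424.3, 963.9, 505.6, 552.8) = 424.3 kN → bolt shear.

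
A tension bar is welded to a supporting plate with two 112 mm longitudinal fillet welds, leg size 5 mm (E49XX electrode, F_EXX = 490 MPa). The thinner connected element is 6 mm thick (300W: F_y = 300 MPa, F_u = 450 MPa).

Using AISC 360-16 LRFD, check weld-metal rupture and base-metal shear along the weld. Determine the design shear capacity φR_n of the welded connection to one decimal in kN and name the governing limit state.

Weld metal: throat = 0.707×5 = 3.535 mm, L = 2×112 = 224 mm. φR_n = 0.75 × 0.6 × 490 × 3.535 × 224 = 174.6 kN.
Base metal shear (6 mm plate): yield φR_n = 1.0×0.6×300×6×224 = 241.9 kN; rupture φR_n = 0.75×0.6×450×6×224 = 272.2 kN; take 241.9 kN (yield).
Governing: min(174.6, 241.9) = 174.6 kN → weld metal.

174.6 kN (weld metal governs)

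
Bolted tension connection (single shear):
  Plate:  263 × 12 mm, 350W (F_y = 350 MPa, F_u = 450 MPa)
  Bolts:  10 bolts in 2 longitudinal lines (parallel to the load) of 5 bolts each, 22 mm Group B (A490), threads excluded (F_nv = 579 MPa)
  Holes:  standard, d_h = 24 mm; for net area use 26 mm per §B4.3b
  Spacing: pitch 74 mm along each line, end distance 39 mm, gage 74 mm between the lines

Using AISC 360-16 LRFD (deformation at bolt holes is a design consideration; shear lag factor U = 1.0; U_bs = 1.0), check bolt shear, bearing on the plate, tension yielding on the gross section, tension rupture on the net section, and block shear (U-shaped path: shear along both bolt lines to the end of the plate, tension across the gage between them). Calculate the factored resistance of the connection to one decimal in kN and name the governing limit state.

Bolt shear: A_b = π(22)²/4 = 380.13 mm². φR_n = 0.75 × 579 × 380.13 × 10 × 1 = 1650.7 kN.
Bearing (12 mm plate, F_u = 450 MPa): end bolts L_c = 39 − 24/2 = 27, R_n = min(1.2×27×12×450, 2.4×22×12×450) = 174.96 kN/bolt; interior L_c = 74 − 24 = 50, R_n = 285.12 kN/bolt. φR_n = 0.75 × (2×174.96 + 8×285.12) = 1973.2 kN.
Tension yield (gross): A_g = 263×12 = 3156 mm². φR_n = 0.90 × 350 × 3156 = 994.1 kN.
Tension rupture (net): A_n = (263 − 2×26)×12 = 2532 mm² (U = 1.0, A_e = A_n). φR_n = 0.75 × 450 × 2532 = 854.6 kN.
Block shear: shear path 2×[39+4×74] = 2×335 mm, A_gv = 8040, A_nv = 2×(335 − 4.5×26)×12 = 5232 mm²; tension across gage: (74 − 1×26)×12 = 576 mm². R_n = min(0.6×450×5232, 0.6×350×8040) + 1.0×450×576 = min(1412.6, 1688.4) + 259.2 = 1671.8 kN. φR_n = 0.75 × 1671.8 = 1253.9 kN.
Governing: min(1650.7, 1973.2, 994.1, 854.6, 1253.9) = 854.6 kN → net-section rupture.

854.6 kN (net-section rupture governs)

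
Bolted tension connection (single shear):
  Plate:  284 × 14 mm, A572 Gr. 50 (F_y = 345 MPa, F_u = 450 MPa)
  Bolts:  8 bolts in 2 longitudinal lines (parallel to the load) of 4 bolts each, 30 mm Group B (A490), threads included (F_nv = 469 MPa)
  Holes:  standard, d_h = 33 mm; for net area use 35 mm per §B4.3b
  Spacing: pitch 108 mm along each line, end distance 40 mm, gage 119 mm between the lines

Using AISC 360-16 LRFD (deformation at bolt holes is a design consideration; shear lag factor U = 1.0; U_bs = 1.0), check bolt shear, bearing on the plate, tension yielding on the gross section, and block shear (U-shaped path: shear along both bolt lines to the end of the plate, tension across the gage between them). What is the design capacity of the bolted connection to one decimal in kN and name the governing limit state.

Bolt shear: A_b = π(30)²/4 = 706.86 mm². φR_n = 0.75 × 469 × 706.86 × 8 × 1 = 1989.1 kN.
Bearing (14 mm plate, F_u = 450 MPa): end bolts L_c = 40 − 33/2 = 23.5, R_n = min(1.2×23.5×14×450, 2.4×30×14×450) = 177.66 kN/bolt; interior L_c = 108 − 33 = 75, R_n = 453.6 kN/bolt. φR_n = 0.75 × (2×177.66 + 6×453.6) = 2307.7 kN.
Tension yield (gross): A_g = 284×14 = 3976 mm². φR_n = 0.90 × 345 × 3976 = 1234.5 kN.
Block shear: shear path 2×[40+3×108] = 2×364 mm, A_gv = 10192, A_nv = 2×(364 − 3.5×35)×14 = 6762 mm²; tension across gage: (119 − 1×35)×14 = 1176 mm². R_n = min(0.6×450×6762, 0.6×345×10192) + 1.0×450×1176 = min(1825.7, 2109.7) + 529.2 = 2354.9 kN. φR_n = 0.75 × 2354.9 = 1766.2 kN.
Governing: min(1989.1, 2307.7, 1234.5, 1766.2) = 1234.5 kN → gross-section yield.

1234.5 kN (gross-section yield governs)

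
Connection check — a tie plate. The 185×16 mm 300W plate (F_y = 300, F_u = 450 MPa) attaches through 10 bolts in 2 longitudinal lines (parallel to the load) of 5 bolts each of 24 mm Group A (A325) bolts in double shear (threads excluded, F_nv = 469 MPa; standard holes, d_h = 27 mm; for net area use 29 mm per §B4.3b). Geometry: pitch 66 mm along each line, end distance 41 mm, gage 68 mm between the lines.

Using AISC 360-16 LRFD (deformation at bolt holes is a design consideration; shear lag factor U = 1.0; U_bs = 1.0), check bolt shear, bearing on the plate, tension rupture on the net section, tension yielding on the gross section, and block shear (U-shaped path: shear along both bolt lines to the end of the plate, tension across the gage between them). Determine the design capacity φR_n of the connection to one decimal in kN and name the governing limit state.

Bolt shear: A_b = π(24)²/4 = 452.39 mm². φR_n = 0.75 × 469 × 452.39 × 10 × 2 = 3182.6 kN.
Bearing (16 mm plate, F_u = 450 MPa): end bolts L_c = 41 − 27/2 = 27.5, R_n = min(1.2×27.5×16×450, 2.4×24×16×450) = 237.6 kN/bolt; interior L_c = 66 − 27 = 39, R_n = 336.96 kN/bolt. φR_n = 0.75 × (2×237.6 + 8×336.96) = 2378.2 kN.
Tension rupture (net): A_n = (185 − 2×29)×16 = 2032 mm² (U = 1.0, A_e = A_n). φR_n = 0.75 × 450 × 2032 = 685.8 kN.
Tension yield (gross): A_g = 185×16 = 2960 mm². φR_n = 0.90 × 300 × 2960 = 799.2 kN.
Block shear: shear path 2×[41+4×66] = 2×305 mm, A_gv = 9760, A_nv = 2×(305 − 4.5×29)×16 = 5584 mm²; tension across gage: (68 − 1×29)×16 = 624 mm². R_n = min(0.6×450×5584, 0.6×300×9760) + 1.0×450×624 = min(1507.7, 1756.8) + 280.8 = 1788.5 kN. φR_n = 0.75 × 1788.5 = 1341.4 kN.
Governing: min(3182.6, 2378.2, 685.8, 799.2, 1341.4) = 685.8 kN → net-section rupture.

685.8 kN (net-section rupture governs)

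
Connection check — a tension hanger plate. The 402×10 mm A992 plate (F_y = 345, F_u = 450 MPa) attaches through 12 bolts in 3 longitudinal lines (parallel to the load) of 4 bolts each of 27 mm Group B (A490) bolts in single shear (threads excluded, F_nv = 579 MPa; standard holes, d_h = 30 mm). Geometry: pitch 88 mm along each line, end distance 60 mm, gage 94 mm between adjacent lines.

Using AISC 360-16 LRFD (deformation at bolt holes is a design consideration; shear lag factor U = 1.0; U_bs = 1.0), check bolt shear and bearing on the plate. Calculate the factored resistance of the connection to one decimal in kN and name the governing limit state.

2515.1 kN (bearing governs)

Bolt shear: A_b = π(27)²/4 = 572.56 mm². φR_n = 0.75 × 579 × 572.56 × 12 × 1 = 2983.6 kN.
Bearing (10 mm plate, F_u = 450 MPa): end bolts L_c = 60 − 30/2 = 45, R_n = min(1.2×45×10×450, 2.4×27×10×450) = 243 kN/bolt; interior L_c = 88 − 30 = 58, R_n = 291.6 kN/bolt. φR_n = 0.75 × (3×243 + 9×291.6) = 2515.1 kN.
Governing: min(2983.6, 2515.1) = 2515.1 kN → bearing.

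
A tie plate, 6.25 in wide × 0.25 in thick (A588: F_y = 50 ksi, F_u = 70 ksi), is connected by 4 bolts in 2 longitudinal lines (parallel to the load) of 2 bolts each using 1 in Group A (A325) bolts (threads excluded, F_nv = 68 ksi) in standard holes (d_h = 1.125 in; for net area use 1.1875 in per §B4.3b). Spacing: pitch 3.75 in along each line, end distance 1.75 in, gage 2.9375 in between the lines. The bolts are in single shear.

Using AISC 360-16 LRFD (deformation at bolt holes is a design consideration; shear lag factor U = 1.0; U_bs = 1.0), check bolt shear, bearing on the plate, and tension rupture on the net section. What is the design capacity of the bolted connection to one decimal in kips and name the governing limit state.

Bolt shear: A_b = π(1)²/4 = 0.7854 in². φR_n = 0.75 × 68 × 0.7854 × 4 × 1 = 160.2 kips.
Bearing (0.25 in plate, F_u = 70 ksi): end bolts L_c = 1.75 − 1.125/2 = 1.1875, R_n = min(1.2×1.1875×0.25×70, 2.4×1×0.25×70) = 24.938 kips/bolt; interior L_c = 3.75 − 1.125 = 2.625, R_n = 42 kips/bolt. φR_n = 0.75 × (2×24.938 + 2×42) = 100.4 kips.
Tension rupture (net): A_n = (6.25 − 2×1.1875)×0.25 = 0.96875 in² (U = 1.0, A_e = A_n). φR_n = 0.75 × 70 × 0.96875 = 50.9 kips.
Governing: min(160.2, 100.4, 50.9) = 50.9 kips → net-section rupture.

50.9 kips (net-section rupture governs)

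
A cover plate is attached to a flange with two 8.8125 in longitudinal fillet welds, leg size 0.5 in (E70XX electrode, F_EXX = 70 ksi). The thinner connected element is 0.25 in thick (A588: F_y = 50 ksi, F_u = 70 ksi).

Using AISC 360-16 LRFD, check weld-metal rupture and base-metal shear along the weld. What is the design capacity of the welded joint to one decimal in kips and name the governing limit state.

Weld metal: throat = 0.707×0.5 = 0.3535 in, L = 2×8.8125 = 17.625 in. φR_n = 0.75 × 0.6 × 70 × 0.3535 × 17.625 = 196.3 kips.
Base metal shear (0.25 in plate): yield φR_n = 1.0×0.6×50×0.25×17.625 = 132.2 kips; rupture φR_n = 0.75×0.6×70×0.25×17.625 = 138.8 kips; take 132.2 kips (yield).
Governing: min(196.3, 132.2) = 132.2 kips → base-metal shear.

132.2 kips (base-metal shear governs)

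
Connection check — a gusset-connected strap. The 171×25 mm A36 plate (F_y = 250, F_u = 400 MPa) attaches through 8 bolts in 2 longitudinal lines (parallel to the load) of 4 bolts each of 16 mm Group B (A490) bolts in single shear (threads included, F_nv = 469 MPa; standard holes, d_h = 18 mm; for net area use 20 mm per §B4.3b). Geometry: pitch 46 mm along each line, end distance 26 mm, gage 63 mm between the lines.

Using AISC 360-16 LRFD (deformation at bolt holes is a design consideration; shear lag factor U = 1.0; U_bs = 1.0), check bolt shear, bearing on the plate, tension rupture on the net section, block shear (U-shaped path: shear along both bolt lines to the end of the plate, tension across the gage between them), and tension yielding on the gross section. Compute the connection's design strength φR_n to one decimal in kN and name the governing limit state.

Bolt shear: A_b = π(16)²/4 = 201.06 mm². φR_n = 0.75 × 469 × 201.06 × 8 × 1 = 565.8 kN.
Bearing (25 mm plate, F_u = 400 MPa): end bolts L_c = 26 − 18/2 = 17, R_n = min(1.2×17×25×400, 2.4×16×25×400) = 204 kN/bolt; interior L_c = 46 − 18 = 28, R_n = 336 kN/bolt. φR_n = 0.75 × (2×204 + 6×336) = 1818.0 kN.
Tension rupture (net): A_n = (171 − 2×20)×25 = 3275 mm² (U = 1.0, A_e = A_n). φR_n = 0.75 × 400 × 3275 = 982.5 kN.
Block shear: shear path 2×[26+3×46] = 2×164 mm, A_gv = 8200, A_nv = 2×(164 − 3.5×20)×25 = 4700 mm²; tension across gage: (63 − 1×20)×25 = 1075 mm². R_n = min(0.6×400×4700, 0.6×250×8200) + 1.0×400×1075 = min(1128, 1230) + 430 = 1558 kN. φR_n = 0.75 × 1558 = 1168.5 kN.
Tension yield (gross): A_g = 171×25 = 4275 mm². φR_n = 0.90 × 250 × 4275 = 961.9 kN.
Governing: min(565.8, 1818.0, 982.5, 1168.5, 961.9) = 565.8 kN → bolt shear.

565.8 kN (bolt shear governs)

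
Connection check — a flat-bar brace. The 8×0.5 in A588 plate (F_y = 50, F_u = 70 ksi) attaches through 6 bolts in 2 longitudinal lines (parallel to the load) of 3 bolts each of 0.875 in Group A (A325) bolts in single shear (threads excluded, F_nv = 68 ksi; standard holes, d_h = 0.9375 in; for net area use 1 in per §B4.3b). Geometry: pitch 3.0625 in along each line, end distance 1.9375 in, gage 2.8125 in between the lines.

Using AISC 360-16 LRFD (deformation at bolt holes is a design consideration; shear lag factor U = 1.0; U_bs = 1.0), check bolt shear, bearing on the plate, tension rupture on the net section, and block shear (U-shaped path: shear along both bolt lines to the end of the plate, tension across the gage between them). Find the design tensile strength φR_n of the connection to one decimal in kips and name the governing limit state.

157.5 kips (net-section rupture governs)

Bolt shear: A_b = π(0.875)²/4 = 0.60132 in². φR_n = 0.75 × 68 × 0.60132 × 6 × 1 = 184.0 kips.
Bearing (0.5 in plate, F_u = 70 ksi): end bolts L_c = 1.9375 − 0.9375/2 = 1.46875, R_n = min(1.2×1.46875×0.5×70, 2.4×0.875×0.5×70) = 61.688 kips/bolt; interior L_c = 3.0625 − 0.9375 = 2.125, R_n = 73.5 kips/bolt. φR_n = 0.75 × (2×61.688 + 4×73.5) = 313.0 kips.
Tension rupture (net): A_n = (8 − 2×1)×0.5 = 3 in² (U = 1.0, A_e = A_n). φR_n = 0.75 × 70 × 3 = 157.5 kips.
Block shear: shear path 2×[1.9375+2×3.0625] = 2×8.0625 in, A_gv = 8.0625, A_nv = 2×(8.0625 − 2.5×1)×0.5 = 5.5625 in²; tension across gage: (2.8125 − 1×1)×0.5 = 0.90625 in². R_n = min(0.6×70×5.5625, 0.6×50×8.0625) + 1.0×70×0.90625 = min(233.63, 241.88) + 63.438 = 297.07 kips. φR_n = 0.75 × 297.07 = 222.8 kips.
Governing: min(184.0, 313.0, 157.5, 222.8) = 157.5 kips → net-section rupture.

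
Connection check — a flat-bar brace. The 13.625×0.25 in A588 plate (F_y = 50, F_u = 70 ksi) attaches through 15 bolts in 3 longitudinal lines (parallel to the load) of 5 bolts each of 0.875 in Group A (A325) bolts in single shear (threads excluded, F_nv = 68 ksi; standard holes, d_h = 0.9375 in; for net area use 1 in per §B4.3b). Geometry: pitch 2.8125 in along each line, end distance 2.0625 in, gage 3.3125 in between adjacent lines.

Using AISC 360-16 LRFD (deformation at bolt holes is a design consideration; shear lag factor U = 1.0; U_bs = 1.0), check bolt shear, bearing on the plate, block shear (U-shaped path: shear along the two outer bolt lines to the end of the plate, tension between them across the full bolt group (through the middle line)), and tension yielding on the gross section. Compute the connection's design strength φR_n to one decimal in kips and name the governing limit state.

Bolt shear: A_b = π(0.875)²/4 = 0.60132 in². φR_n = 0.75 × 68 × 0.60132 × 15 × 1 = 460.0 kips.
Bearing (0.25 in plate, F_u = 70 ksi): end bolts L_c = 2.0625 − 0.9375/2 = 1.59375, R_n = min(1.2×1.59375×0.25×70, 2.4×0.875×0.25×70) = 33.469 kips/bolt; interior L_c = 2.8125 − 0.9375 = 1.875, R_n = 36.75 kips/bolt. φR_n = 0.75 × (3×33.469 + 12×36.75) = 406.1 kips.
Block shear: shear path 2×[2.0625+4×2.8125] = 2×13.3125 in, A_gv = 6.6563, A_nv = 2×(13.3125 − 4.5×1)×0.25 = 4.4063 in²; tension across gage: (6.625 − 2×1)×0.25 = 1.1563 in². R_n = min(0.6×70×4.4063, 0.6×50×6.6563) + 1.0×70×1.1563 = min(185.06, 199.69) + 80.941 = 266 kips. φR_n = 0.75 × 266 = 199.5 kips.
Tension yield (gross): A_g = 13.625×0.25 = 3.4063 in². φR_n = 0.90 × 50 × 3.4063 = 153.3 kips.
Governing: min(460.0, 406.1, 199.5, 153.3) = 153.3 kips → gross-section yield.

153.3 kips (gross-section yield governs)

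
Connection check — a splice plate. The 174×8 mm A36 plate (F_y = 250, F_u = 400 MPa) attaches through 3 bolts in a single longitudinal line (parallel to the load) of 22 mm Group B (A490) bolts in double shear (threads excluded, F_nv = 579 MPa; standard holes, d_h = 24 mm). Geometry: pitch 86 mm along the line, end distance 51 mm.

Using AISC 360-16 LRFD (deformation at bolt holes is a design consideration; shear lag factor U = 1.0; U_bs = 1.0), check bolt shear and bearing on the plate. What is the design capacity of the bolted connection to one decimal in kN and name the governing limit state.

Bolt shear: A_b = π(22)²/4 = 380.13 mm². φR_n = 0.75 × 579 × 380.13 × 3 × 2 = 990.4 kN.
Bearing (8 mm plate, F_u = 400 MPa): end bolts L_c = 51 − 24/2 = 39, R_n = min(1.2×39×8×400, 2.4×22×8×400) = 149.76 kN/bolt; interior L_c = 86 − 24 = 62, R_n = 168.96 kN/bolt. φR_n = 0.75 × (1×149.76 + 2×168.96) = 365.8 kN.
Governing: min(990.4, 365.8) = 365.8 kN → bearing.

365.8 kN (bearing governs)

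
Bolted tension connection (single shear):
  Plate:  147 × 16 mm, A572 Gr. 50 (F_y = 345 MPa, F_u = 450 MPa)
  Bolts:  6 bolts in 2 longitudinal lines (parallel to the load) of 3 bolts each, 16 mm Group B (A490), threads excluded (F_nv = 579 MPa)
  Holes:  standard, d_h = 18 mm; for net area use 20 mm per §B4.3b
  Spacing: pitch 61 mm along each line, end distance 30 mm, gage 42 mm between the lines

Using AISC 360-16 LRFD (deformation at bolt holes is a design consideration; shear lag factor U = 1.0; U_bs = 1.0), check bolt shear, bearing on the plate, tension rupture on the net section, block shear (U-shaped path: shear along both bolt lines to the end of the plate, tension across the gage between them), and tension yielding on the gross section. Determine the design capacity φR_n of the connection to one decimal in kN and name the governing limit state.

Bolt shear: A_b = π(16)²/4 = 201.06 mm². φR_n = 0.75 × 579 × 201.06 × 6 × 1 = 523.9 kN.
Bearing (16 mm plate, F_u = 450 MPa): end bolts L_c = 30 − 18/2 = 21, R_n = min(1.2×21×16×450, 2.4×16×16×450) = 181.44 kN/bolt; interior L_c = 61 − 18 = 43, R_n = 276.48 kN/bolt. φR_n = 0.75 × (2×181.44 + 4×276.48) = 1101.6 kN.
Tension rupture (net): A_n = (147 − 2×20)×16 = 1712 mm² (U = 1.0, A_e = A_n). φR_n = 0.75 × 450 × 1712 = 577.8 kN.
Block shear: shear path 2×[30+2×61] = 2×152 mm, A_gv = 4864, A_nv = 2×(152 − 2.5×20)×16 = 3264 mm²; tension across gage: (42 − 1×20)×16 = 352 mm². R_n = min(0.6×450×3264, 0.6×345×4864) + 1.0×450×352 = min(881.28, 1006.8) + 158.4 = 1039.7 kN. φR_n = 0.75 × 1039.7 = 779.8 kN.
Tension yield (gross): A_g = 147×16 = 2352 mm². φR_n = 0.90 × 345 × 2352 = 730.3 kN.
Governing: min(523.9, 1101.6, 577.8, 779.8, 730.3) = 523.9 kN → bolt shear.

523.9 kN (bolt shear governs)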